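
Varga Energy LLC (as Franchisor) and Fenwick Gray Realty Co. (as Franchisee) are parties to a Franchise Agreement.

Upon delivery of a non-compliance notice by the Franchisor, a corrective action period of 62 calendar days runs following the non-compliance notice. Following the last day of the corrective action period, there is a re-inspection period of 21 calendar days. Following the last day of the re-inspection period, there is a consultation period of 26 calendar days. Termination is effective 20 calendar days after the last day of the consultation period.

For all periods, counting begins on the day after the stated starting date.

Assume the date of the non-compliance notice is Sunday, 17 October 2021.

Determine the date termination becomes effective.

23 February 2022

The last day of the corrective action period: 17 October 2021 + 62 days = 18 December 2021.
Adding 21 calendar days to 18 December 2021 gives 8 January 2022, which is the last day of the re-inspection period.
The last day of the consultation period: 26 calendar days after 8 January 2022 is 3 February 2022.
The date termination becomes effective: 3 February 2022 + 20 days = 23 February 2022.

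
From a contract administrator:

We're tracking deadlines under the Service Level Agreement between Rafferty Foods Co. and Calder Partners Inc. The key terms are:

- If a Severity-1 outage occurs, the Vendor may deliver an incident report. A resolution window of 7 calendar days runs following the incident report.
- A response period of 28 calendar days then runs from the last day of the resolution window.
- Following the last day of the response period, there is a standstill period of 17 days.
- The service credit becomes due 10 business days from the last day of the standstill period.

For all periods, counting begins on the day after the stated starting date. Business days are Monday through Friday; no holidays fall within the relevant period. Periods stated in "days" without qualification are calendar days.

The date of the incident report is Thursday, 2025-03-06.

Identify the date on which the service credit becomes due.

The last day of the resolution window: 7 calendar days after 2025-03-06 is 2025-03-13.
The last day of the response period: 2025-03-13 + 28 days = 2025-04-10.
The last day of the standstill period: 2025-04-10 + 17 days = 2025-04-27.
From Sunday, 2025-04-27, 10 business days (Apr 28, Apr 29, Apr 30, May 1, May 2, May 5, May 6, May 7, May 8, May 9, skipping weekends) brings us to Friday, 2025-05-09, which is the date on which the service credit becomes due.

2025-05-09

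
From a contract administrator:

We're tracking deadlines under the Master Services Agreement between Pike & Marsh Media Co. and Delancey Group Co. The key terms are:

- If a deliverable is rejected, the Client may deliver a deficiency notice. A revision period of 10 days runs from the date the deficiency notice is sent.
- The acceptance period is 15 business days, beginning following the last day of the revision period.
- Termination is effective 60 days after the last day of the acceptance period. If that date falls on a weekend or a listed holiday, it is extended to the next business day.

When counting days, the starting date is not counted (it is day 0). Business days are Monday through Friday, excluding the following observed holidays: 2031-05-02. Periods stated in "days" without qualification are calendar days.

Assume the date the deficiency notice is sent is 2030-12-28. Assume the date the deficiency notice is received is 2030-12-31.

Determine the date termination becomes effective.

The last day of the revision period: 2030-12-28 + 10 days = 2031-01-07.
From Tuesday, 2031-01-07, 15 business days (Jan 8, Jan 9, Jan 10, Jan 13, …, Jan 24, Jan 27, Jan 28, skipping weekends) brings us to Tuesday, 2031-01-28, which is the last day of the acceptance period.
The date termination becomes effective: 2031-01-28 + 60 days = 2031-03-29. That falls on a Saturday, so it rolls to the next business day, Monday, 2031-03-31.

2031-03-31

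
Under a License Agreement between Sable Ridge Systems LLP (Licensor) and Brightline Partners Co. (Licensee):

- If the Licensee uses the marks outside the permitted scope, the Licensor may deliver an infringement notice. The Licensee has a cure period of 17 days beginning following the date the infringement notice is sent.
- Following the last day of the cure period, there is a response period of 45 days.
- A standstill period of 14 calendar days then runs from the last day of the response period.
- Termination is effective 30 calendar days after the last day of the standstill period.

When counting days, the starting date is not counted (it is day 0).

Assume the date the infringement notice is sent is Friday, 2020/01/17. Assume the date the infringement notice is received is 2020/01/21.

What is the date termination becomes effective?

2020/05/02

Adding 17 calendar days to 2020/01/17 gives 2020/02/03, which is the last day of the cure period.
The last day of the response period: 45 calendar days after 2020/02/03 is 2020/03/19.
Adding 14 calendar days to 2020/03/19 gives 2020/04/02, which is the last day of the standstill period.
The date termination becomes effective: 30 calendar days after 2020/04/02 is 2020/05/02.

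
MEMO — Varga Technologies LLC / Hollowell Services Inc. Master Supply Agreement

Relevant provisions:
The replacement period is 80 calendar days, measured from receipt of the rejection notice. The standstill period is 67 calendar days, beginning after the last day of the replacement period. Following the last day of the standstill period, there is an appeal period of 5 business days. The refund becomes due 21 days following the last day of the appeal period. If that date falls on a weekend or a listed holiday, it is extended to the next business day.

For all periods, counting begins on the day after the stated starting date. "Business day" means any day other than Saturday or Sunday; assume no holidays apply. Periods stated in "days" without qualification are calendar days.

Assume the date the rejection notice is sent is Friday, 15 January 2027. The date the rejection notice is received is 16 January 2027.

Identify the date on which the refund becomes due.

9 July 2027

Adding 80 calendar days to 16 January 2027 gives 6 April 2027, which is the last day of the replacement period.
The last day of the standstill period: 6 April 2027 + 67 days = 12 June 2027.
From Saturday, 12 June 2027, 5 business days (Jun 14, Jun 15, Jun 16, Jun 17, Jun 18, skipping weekends) brings us to Friday, 18 June 2027, which is the last day of the appeal period.
Adding 21 calendar days to 18 June 2027 gives 9 July 2027, which is the date on which the refund becomes due. 9 July 2027 is a Friday, so no roll-forward applies.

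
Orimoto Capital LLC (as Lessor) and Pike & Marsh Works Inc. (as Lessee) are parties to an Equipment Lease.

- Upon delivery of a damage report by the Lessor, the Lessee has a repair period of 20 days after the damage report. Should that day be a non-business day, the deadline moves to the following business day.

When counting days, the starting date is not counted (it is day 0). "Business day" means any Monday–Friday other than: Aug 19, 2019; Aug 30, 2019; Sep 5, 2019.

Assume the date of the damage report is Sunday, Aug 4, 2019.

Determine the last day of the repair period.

The last day of the repair period: Aug 4, 2019 + 20 days = Aug 24, 2019. That falls on a Saturday, so it rolls to the next business day, Monday, Aug 26, 2019.

Aug 26, 2019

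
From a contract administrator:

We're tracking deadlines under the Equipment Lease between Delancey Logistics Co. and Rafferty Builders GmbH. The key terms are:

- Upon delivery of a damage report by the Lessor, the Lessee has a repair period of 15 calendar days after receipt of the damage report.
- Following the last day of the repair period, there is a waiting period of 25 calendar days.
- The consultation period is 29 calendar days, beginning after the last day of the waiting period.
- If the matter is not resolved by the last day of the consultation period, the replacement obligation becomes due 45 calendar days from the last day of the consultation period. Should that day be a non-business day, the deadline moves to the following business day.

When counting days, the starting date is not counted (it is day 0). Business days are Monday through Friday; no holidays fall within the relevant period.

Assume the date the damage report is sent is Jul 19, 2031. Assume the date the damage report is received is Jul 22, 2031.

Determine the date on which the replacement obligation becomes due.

Nov 13, 2031

The last day of the repair period: Jul 22, 2031 + 15 days = Aug 6, 2031.
The last day of the waiting period: 25 calendar days after Aug 6, 2031 is Aug 31, 2031.
Adding 29 calendar days to Aug 31, 2031 gives Sep 29, 2031, which is the last day of the consultation period.
Adding 45 calendar days to Sep 29, 2031 gives Nov 13, 2031, which is the date on which the replacement obligation becomes due. Nov 13, 2031 is a Thursday, so no roll-forward applies.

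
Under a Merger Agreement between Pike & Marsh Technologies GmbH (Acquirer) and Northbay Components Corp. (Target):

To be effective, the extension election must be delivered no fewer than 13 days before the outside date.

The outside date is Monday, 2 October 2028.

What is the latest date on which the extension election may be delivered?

19 September 2028

Counting back 13 calendar days from 2 October 2028 gives 19 September 2028.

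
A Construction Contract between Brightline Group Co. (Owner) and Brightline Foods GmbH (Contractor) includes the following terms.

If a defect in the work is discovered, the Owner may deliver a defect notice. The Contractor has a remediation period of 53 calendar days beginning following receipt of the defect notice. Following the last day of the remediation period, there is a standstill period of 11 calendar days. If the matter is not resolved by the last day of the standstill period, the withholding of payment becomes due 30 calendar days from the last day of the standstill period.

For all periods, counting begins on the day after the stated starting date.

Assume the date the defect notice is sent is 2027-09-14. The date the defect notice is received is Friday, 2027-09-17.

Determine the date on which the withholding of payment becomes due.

The last day of the remediation period: 53 calendar days after 2027-09-17 is 2027-11-09.
Adding 11 calendar days to 2027-11-09 gives 2027-11-20, which is the last day of the standstill period.
The date on which the withholding of payment becomes due: 30 calendar days after 2027-11-20 is 2027-12-20.

2027-12-20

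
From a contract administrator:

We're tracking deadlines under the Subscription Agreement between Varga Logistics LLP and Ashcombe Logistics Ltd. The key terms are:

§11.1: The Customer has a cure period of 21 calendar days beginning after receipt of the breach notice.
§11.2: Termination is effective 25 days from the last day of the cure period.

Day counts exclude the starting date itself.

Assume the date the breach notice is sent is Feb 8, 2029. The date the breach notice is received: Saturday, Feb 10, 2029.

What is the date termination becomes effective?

Mar 28, 2029

The last day of the cure period: 21 calendar days after Feb 10, 2029 is Mar 3, 2029.
The date termination becomes effective: 25 calendar days after Mar 3, 2029 is Mar 28, 2029.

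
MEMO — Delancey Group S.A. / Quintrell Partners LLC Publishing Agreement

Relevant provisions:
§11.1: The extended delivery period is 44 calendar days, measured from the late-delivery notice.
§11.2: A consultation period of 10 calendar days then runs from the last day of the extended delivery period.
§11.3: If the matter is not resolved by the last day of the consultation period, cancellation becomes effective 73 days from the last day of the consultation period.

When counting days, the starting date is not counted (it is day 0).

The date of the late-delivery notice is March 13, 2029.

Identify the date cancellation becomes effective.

The last day of the extended delivery period: 44 calendar days after March 13, 2029 is April 26, 2029.
Adding 10 calendar days to April 26, 2029 gives May 6, 2029, which is the last day of the consultation period.
The date cancellation becomes effective: May 6, 2029 + 73 days = July 18, 2029.

July 18, 2029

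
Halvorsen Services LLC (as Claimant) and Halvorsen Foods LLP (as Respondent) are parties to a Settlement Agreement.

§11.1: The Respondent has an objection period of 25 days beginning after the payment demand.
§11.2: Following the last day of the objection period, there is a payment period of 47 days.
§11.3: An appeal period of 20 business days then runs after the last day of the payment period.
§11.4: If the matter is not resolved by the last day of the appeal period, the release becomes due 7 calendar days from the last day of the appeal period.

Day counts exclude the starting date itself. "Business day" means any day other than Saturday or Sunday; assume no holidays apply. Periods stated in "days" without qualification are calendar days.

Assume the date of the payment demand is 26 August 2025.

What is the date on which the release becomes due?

11 December 2025

The last day of the objection period: 26 August 2025 + 25 days = 20 September 2025.
The last day of the payment period: 47 calendar days after 20 September 2025 is 6 November 2025.
The last day of the appeal period: counting 20 business days from Thursday, 6 November 2025 (Nov 7, Nov 10, Nov 11, Nov 12, …, Dec 2, Dec 3, Dec 4, skipping weekends) reaches Thursday, 4 December 2025.
The date on which the release becomes due: 7 calendar days after 4 December 2025 is 11 December 2025.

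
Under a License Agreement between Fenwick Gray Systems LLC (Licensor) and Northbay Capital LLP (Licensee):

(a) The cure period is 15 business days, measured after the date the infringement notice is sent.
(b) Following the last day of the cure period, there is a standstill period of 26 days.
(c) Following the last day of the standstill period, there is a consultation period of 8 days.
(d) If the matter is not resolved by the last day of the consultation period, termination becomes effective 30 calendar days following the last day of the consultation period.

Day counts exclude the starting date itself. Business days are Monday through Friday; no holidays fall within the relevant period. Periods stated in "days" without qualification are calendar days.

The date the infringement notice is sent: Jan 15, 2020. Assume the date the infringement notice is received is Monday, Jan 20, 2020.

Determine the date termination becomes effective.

The last day of the cure period: 15 business days after Wednesday, Jan 15, 2020, skipping weekends — Jan 16, Jan 17, Jan 20, Jan 21, …, Feb 3, Feb 4, Feb 5 — lands on Wednesday, Feb 5, 2020.
Adding 26 calendar days to Feb 5, 2020 gives Mar 2, 2020, which is the last day of the standstill period.
Adding 8 calendar days to Mar 2, 2020 gives Mar 10, 2020, which is the last day of the consultation period.
The date termination becomes effective: Mar 10, 2020 + 30 days = Apr 9, 2020.

Apr 9, 2020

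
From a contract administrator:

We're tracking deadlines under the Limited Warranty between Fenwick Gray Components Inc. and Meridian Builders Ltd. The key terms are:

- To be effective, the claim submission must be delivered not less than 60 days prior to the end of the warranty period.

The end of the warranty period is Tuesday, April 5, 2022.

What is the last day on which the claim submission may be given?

February 4, 2022

April 5, 2022 minus 60 days is February 4, 2022.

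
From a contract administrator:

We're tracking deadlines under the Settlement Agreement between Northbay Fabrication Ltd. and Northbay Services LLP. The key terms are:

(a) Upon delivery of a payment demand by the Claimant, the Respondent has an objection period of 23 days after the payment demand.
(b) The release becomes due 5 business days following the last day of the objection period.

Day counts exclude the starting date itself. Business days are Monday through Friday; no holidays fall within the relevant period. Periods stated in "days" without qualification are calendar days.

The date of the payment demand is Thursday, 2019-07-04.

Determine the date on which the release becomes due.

2019-08-02

The last day of the objection period: 23 calendar days after 2019-07-04 is 2019-07-27.
The date on which the release becomes due: counting 5 business days from Saturday, 2019-07-27 (Jul 29, Jul 30, Jul 31, Aug 1, Aug 2, skipping weekends) reaches Friday, 2019-08-02.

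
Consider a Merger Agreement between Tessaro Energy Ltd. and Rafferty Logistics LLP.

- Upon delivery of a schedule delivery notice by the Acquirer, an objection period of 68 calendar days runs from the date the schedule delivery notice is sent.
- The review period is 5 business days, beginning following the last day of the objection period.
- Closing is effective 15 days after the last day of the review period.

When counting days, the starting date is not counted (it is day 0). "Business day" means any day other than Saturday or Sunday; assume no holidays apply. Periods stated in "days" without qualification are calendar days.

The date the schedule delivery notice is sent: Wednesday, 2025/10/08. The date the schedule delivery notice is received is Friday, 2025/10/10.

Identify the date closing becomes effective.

The last day of the objection period: 68 calendar days after 2025/10/08 is 2025/12/15.
The last day of the review period: 5 business days after Monday, 2025/12/15, skipping weekends — Dec 16, Dec 17, Dec 18, Dec 19, Dec 22 — lands on Monday, 2025/12/22.
Adding 15 calendar days to 2025/12/22 gives 2026/01/06, which is the date closing becomes effective.

2026/01/06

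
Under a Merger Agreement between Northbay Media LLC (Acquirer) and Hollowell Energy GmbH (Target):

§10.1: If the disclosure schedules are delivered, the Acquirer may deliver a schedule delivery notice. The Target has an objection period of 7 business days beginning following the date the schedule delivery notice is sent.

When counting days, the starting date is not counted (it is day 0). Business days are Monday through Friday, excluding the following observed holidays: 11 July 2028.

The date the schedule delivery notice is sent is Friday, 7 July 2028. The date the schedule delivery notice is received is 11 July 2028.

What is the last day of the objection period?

The last day of the objection period: counting 7 business days from Friday, 7 July 2028 (Jul 10, Jul 12, Jul 13, Jul 14, Jul 17, Jul 18, Jul 19, skipping weekends and the listed holiday on Jul 11) reaches Wednesday, 19 July 2028.

19 July 2028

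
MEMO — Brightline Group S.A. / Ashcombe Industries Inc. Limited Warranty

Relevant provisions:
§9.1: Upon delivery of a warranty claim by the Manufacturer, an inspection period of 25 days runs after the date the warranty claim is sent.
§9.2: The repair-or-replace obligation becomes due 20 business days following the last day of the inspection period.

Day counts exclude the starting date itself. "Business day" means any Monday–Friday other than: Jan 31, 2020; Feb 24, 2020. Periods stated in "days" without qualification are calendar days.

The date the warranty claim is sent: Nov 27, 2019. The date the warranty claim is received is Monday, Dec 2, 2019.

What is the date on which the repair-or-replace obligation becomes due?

Jan 17, 2020

The last day of the inspection period: 25 calendar days after Nov 27, 2019 is Dec 22, 2019.
The date on which the repair-or-replace obligation becomes due: 20 business days after Sunday, Dec 22, 2019, skipping weekends — Dec 23, Dec 24, Dec 25, Dec 26, …, Jan 15, Jan 16, Jan 17 — lands on Friday, Jan 17, 2020.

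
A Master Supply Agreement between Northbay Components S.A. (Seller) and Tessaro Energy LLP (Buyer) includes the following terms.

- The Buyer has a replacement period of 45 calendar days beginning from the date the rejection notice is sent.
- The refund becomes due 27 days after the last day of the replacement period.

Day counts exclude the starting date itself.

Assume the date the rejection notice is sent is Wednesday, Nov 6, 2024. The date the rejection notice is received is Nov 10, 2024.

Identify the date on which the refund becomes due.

The last day of the replacement period: 45 calendar days after Nov 6, 2024 is Dec 21, 2024.
The date on which the refund becomes due: Dec 21, 2024 + 27 days = Jan 17, 2025.

Jan 17, 2025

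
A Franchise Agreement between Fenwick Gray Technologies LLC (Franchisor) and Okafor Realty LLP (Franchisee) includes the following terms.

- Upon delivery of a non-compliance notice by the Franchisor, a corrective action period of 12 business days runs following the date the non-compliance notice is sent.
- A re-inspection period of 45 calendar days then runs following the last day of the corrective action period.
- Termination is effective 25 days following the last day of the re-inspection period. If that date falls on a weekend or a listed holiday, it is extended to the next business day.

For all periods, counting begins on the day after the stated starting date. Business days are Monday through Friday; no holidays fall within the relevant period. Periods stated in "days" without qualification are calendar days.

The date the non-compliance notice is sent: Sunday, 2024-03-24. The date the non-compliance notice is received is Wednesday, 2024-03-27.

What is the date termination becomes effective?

From Sunday, 2024-03-24, 12 business days (Mar 25, Mar 26, Mar 27, Mar 28, …, Apr 5, Apr 8, Apr 9, skipping weekends) brings us to Tuesday, 2024-04-09, which is the last day of the corrective action period.
The last day of the re-inspection period: 2024-04-09 + 45 days = 2024-05-24.
Adding 25 calendar days to 2024-05-24 gives 2024-06-18, which is the date termination becomes effective. 2024-06-18 is a Tuesday, so no roll-forward applies.

2024-06-18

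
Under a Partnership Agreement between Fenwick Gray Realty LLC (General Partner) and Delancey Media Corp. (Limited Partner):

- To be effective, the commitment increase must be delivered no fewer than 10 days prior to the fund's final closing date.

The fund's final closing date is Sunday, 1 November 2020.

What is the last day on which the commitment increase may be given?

22 October 2020

Counting back 10 calendar days from 1 November 2020 gives 22 October 2020.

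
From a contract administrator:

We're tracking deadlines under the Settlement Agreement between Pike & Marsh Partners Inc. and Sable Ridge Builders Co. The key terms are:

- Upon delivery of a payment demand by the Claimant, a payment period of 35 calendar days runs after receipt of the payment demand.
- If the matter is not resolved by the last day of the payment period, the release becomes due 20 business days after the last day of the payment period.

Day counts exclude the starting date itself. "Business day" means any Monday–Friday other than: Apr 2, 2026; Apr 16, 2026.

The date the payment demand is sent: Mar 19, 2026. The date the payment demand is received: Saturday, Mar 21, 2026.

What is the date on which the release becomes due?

May 22, 2026

The last day of the payment period: 35 calendar days after Mar 21, 2026 is Apr 25, 2026.
From Saturday, Apr 25, 2026, 20 business days (Apr 27, Apr 28, Apr 29, Apr 30, …, May 20, May 21, May 22, skipping weekends) brings us to Friday, May 22, 2026, which is the date on which the release becomes due.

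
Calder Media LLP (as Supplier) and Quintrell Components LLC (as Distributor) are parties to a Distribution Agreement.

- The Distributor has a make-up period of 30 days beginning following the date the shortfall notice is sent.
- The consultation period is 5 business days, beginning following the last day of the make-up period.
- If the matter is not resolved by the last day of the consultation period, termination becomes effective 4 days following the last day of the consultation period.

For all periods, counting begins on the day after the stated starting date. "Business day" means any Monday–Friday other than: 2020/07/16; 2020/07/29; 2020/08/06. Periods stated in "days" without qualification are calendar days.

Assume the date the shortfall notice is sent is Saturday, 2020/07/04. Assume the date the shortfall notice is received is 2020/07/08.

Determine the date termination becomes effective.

2020/08/15

The last day of the make-up period: 2020/07/04 + 30 days = 2020/08/03.
From Monday, 2020/08/03, 5 business days (Aug 4, Aug 5, Aug 7, Aug 10, Aug 11, skipping weekends and the listed holiday on Aug 6) brings us to Tuesday, 2020/08/11, which is the last day of the consultation period.
Adding 4 calendar days to 2020/08/11 gives 2020/08/15, which is the date termination becomes effective.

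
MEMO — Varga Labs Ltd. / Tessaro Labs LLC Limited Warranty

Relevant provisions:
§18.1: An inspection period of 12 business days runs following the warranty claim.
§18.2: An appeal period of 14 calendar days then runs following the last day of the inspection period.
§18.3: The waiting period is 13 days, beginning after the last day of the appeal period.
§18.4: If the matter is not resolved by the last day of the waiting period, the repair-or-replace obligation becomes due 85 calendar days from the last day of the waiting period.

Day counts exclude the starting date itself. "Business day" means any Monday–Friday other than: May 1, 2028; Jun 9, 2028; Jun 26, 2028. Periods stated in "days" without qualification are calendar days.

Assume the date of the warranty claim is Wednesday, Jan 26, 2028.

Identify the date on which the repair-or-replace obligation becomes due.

Jun 2, 2028

The last day of the inspection period: counting 12 business days from Wednesday, Jan 26, 2028 (Jan 27, Jan 28, Jan 31, Feb 1, …, Feb 9, Feb 10, Feb 11, skipping weekends) reaches Friday, Feb 11, 2028.
Adding 14 calendar days to Feb 11, 2028 gives Feb 25, 2028, which is the last day of the appeal period.
The last day of the waiting period: 13 calendar days after Feb 25, 2028 is Mar 9, 2028.
Adding 85 calendar days to Mar 9, 2028 gives Jun 2, 2028, which is the date on which the repair-or-replace obligation becomes due.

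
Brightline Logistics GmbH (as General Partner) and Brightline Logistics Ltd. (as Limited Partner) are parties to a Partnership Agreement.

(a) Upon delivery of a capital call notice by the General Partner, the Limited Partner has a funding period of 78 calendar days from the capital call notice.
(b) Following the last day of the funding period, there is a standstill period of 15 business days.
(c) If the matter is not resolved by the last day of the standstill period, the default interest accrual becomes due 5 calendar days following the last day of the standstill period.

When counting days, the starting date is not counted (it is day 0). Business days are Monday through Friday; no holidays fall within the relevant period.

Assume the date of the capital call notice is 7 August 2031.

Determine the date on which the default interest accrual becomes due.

19 November 2031

The last day of the funding period: 78 calendar days after 7 August 2031 is 24 October 2031.
The last day of the standstill period: 15 business days after Friday, 24 October 2031, skipping weekends — Oct 27, Oct 28, Oct 29, Oct 30, …, Nov 12, Nov 13, Nov 14 — lands on Friday, 14 November 2031.
Adding 5 calendar days to 14 November 2031 gives 19 November 2031, which is the date on which the default interest accrual becomes due.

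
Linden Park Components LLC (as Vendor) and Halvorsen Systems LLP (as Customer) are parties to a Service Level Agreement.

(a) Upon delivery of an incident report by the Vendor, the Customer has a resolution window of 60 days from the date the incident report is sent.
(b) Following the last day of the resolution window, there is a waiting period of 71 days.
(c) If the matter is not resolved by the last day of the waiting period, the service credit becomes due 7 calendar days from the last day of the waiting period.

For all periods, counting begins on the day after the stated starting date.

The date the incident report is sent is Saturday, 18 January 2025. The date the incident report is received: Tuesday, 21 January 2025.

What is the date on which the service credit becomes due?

Adding 60 calendar days to 18 January 2025 gives 19 March 2025, which is the last day of the resolution window.
The last day of the waiting period: 19 March 2025 + 71 days = 29 May 2025.
The date on which the service credit becomes due: 7 calendar days after 29 May 2025 is 5 June 2025.

5 June 2025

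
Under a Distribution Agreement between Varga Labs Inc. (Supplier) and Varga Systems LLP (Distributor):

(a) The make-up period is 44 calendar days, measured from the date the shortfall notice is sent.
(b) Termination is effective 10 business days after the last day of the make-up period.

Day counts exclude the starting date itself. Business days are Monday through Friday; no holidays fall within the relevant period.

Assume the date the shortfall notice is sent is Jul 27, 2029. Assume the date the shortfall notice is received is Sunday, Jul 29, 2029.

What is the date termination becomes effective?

Sep 21, 2029

The last day of the make-up period: Jul 27, 2029 + 44 days = Sep 9, 2029.
The date termination becomes effective: 10 business days after Sunday, Sep 9, 2029, skipping weekends — Sep 10, Sep 11, Sep 12, Sep 13, Sep 14, Sep 17, Sep 18, Sep 19, Sep 20, Sep 21 — lands on Friday, Sep 21, 2029.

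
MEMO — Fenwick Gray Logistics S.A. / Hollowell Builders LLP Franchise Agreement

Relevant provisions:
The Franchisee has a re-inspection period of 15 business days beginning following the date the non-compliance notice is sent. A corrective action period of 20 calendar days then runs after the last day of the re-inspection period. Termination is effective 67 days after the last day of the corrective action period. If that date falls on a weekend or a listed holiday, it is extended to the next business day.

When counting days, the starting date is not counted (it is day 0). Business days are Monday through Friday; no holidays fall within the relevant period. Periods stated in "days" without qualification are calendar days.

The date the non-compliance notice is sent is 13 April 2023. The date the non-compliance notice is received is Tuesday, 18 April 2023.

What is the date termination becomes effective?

31 July 2023

The last day of the re-inspection period: 15 business days after Thursday, 13 April 2023, skipping weekends — Apr 14, Apr 17, Apr 18, Apr 19, …, May 2, May 3, May 4 — lands on Thursday, 4 May 2023.
Adding 20 calendar days to 4 May 2023 gives 24 May 2023, which is the last day of the corrective action period.
The date termination becomes effective: 24 May 2023 + 67 days = 30 July 2023. That falls on a Sunday, so it rolls to the next business day, Monday, 31 July 2023.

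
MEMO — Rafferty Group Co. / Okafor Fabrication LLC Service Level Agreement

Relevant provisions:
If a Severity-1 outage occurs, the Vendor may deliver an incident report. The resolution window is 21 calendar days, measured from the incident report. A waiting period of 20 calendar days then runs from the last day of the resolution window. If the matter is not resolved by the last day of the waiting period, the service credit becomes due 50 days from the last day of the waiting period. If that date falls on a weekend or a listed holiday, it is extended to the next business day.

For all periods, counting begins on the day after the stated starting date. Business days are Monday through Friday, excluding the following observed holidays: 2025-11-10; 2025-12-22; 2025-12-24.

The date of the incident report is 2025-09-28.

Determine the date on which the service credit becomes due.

The last day of the resolution window: 2025-09-28 + 21 days = 2025-10-19.
The last day of the waiting period: 2025-10-19 + 20 days = 2025-11-08.
Adding 50 calendar days to 2025-11-08 gives 2025-12-28, which is the date on which the service credit becomes due. That falls on a Sunday, so it rolls to the next business day, Monday, 2025-12-29.

2025-12-29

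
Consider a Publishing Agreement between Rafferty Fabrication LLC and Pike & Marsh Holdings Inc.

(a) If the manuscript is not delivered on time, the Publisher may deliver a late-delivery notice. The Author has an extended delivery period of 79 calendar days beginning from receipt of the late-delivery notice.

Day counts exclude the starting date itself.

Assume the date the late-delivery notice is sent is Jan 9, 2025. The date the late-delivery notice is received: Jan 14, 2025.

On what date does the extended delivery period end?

The last day of the extended delivery period: 79 calendar days after Jan 14, 2025 is Apr 3, 2025.

Apr 3, 2025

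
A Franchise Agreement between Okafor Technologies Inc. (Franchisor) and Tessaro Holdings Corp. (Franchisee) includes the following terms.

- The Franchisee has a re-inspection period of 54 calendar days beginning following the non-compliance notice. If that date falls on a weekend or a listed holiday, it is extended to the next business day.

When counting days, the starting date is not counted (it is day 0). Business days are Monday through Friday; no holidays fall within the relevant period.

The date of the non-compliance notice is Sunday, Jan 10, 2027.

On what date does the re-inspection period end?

Mar 5, 2027

Adding 54 calendar days to Jan 10, 2027 gives Mar 5, 2027, which is the last day of the re-inspection period. Mar 5, 2027 is a Friday, so no roll-forward applies.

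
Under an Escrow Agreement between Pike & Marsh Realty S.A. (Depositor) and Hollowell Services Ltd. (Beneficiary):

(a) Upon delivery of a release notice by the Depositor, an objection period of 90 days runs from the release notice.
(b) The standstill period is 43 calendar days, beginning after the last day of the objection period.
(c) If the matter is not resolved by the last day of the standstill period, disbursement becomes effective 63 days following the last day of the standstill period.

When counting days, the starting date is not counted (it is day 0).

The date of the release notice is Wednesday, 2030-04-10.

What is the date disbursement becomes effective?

The last day of the objection period: 2030-04-10 + 90 days = 2030-07-09.
The last day of the standstill period: 2030-07-09 + 43 days = 2030-08-21.
Adding 63 calendar days to 2030-08-21 gives 2030-10-23, which is the date disbursement becomes effective.

2030-10-23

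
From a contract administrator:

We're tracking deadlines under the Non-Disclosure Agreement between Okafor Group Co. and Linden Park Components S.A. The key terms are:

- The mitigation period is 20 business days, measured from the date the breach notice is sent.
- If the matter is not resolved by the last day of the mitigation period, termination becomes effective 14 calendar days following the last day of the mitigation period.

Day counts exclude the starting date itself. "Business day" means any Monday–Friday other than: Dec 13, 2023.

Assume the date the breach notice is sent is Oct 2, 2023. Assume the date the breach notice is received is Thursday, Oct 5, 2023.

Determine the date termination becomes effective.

Nov 13, 2023

From Monday, Oct 2, 2023, 20 business days (Oct 3, Oct 4, Oct 5, Oct 6, …, Oct 26, Oct 27, Oct 30, skipping weekends) brings us to Monday, Oct 30, 2023, which is the last day of the mitigation period.
The date termination becomes effective: 14 calendar days after Oct 30, 2023 is Nov 13, 2023.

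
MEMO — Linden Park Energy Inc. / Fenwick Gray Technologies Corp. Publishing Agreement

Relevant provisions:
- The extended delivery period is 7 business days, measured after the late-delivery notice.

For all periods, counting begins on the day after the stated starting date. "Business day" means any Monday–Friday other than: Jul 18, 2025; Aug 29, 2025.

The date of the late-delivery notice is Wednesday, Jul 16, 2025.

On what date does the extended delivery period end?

From Wednesday, Jul 16, 2025, 7 business days (Jul 17, Jul 21, Jul 22, Jul 23, Jul 24, Jul 25, Jul 28, skipping weekends and the listed holiday on Jul 18) brings us to Monday, Jul 28, 2025, which is the last day of the extended delivery period.

Jul 28, 2025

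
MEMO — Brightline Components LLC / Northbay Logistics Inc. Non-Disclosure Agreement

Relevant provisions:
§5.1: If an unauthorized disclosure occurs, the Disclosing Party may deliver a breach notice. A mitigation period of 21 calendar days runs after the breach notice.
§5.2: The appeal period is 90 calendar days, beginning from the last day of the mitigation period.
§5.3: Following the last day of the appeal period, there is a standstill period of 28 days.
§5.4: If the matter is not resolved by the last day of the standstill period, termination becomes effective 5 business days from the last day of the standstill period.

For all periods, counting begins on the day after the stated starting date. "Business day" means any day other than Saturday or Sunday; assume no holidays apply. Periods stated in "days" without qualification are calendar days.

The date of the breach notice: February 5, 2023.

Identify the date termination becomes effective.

Adding 21 calendar days to February 5, 2023 gives February 26, 2023, which is the last day of the mitigation period.
Adding 90 calendar days to February 26, 2023 gives May 27, 2023, which is the last day of the appeal period.
Adding 28 calendar days to May 27, 2023 gives June 24, 2023, which is the last day of the standstill period.
The date termination becomes effective: counting 5 business days from Saturday, June 24, 2023 (Jun 26, Jun 27, Jun 28, Jun 29, Jun 30, skipping weekends) reaches Friday, June 30, 2023.

June 30, 2023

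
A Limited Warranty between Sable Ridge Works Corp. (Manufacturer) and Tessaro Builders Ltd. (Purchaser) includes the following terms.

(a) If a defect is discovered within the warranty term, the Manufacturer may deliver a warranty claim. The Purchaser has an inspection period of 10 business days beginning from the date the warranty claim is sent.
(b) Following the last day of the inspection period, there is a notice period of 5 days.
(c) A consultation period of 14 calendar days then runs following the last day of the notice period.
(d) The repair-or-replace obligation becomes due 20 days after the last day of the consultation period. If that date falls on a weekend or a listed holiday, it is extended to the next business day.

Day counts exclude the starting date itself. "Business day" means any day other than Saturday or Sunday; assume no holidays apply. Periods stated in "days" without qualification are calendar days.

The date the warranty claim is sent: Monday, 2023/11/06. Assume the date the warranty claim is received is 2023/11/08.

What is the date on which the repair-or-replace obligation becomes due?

From Monday, 2023/11/06, 10 business days (Nov 7, Nov 8, Nov 9, Nov 10, Nov 13, Nov 14, Nov 15, Nov 16, Nov 17, Nov 20, skipping weekends) brings us to Monday, 2023/11/20, which is the last day of the inspection period.
Adding 5 calendar days to 2023/11/20 gives 2023/11/25, which is the last day of the notice period.
The last day of the consultation period: 14 calendar days after 2023/11/25 is 2023/12/09.
The date on which the repair-or-replace obligation becomes due: 20 calendar days after 2023/12/09 is 2023/12/29. 2023/12/29 is a Friday, so no roll-forward applies.

2023/12/29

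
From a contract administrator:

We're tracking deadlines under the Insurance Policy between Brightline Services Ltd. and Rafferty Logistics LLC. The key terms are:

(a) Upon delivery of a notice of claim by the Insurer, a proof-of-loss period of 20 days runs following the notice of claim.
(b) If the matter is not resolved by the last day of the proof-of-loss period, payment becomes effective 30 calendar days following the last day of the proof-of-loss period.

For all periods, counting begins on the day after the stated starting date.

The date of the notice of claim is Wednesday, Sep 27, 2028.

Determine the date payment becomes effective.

Nov 16, 2028

The last day of the proof-of-loss period: Sep 27, 2028 + 20 days = Oct 17, 2028.
The date payment becomes effective: Oct 17, 2028 + 30 days = Nov 16, 2028.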